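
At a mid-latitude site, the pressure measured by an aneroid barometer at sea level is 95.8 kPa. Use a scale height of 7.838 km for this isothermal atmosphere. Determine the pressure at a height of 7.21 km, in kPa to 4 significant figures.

P ≈ 38.18 kPa

Barometric formula: P = P₀ exp(−z/H).
z/H = 7210.0/7838.0 = 0.91988; exp(−0.91988) = 0.39857.
P = 95.8 × 0.39857 = 38.183 kPa.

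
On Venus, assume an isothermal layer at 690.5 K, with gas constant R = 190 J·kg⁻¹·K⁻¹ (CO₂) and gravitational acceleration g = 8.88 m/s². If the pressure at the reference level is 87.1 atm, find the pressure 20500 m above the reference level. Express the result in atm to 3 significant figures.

P ≈ 21.7 atm

Scale height: H = RT/g = 190 × 690.5 / 8.88 = 14774 m.
Barometric formula: P = P₀ exp(−z/H).
z/H = 20500/14774 = 1.3876; exp(−1.3876) = 0.24967.
P = 87.1 × 0.24967 = 21.746 atm.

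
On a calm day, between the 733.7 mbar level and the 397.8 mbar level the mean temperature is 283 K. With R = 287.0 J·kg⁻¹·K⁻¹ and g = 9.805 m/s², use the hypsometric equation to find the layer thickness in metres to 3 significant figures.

Δz ≈ 5070 m

Hypsometric equation: Δz = (R T̄/g) ln(P₁/P₂).
R T̄/g = 287.0 × 283 / 9.805 = 8283.6 m.
ln(733.7/397.8) = ln(1.8444) = 0.61215.
Δz = 8283.6 × 0.61215 = 5070.8 m.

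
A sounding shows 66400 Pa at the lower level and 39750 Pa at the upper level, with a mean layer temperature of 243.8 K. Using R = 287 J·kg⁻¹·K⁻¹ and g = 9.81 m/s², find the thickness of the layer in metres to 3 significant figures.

Δz ≈ 3660 m

Hypsometric equation: Δz = (R T̄/g) ln(P₁/P₂).
R T̄/g = 287 × 243.8 / 9.81 = 7132.6 m.
ln(66400/39750) = ln(1.6704) = 0.51306.
Δz = 7132.6 × 0.51306 = 3659.5 m.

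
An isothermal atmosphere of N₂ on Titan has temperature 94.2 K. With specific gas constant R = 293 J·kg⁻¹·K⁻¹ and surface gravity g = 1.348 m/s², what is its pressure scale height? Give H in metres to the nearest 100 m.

H ≈ 20500 m

The scale height of an isothermal atmosphere is H = RT/g.
H = 293 × 94.2 / 1.348 = 27601/1.348 = 20476 m.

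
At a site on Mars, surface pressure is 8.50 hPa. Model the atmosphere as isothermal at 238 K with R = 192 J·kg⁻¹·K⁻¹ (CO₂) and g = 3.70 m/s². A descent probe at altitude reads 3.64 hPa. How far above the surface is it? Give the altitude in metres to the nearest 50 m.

z ≈ 10450 m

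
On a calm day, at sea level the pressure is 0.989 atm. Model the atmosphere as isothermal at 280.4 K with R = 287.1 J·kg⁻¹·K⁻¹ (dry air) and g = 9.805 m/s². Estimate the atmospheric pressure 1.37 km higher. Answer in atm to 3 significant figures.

Scale height: H = RT/g = 287.1 × 280.4 / 9.805 = 8210.4 m.
Barometric formula: P = P₀ exp(−z/H).
z/H = 1370.0/8210.4 = 0.16686; exp(−0.16686) = 0.84632.
P = 0.989 × 0.84632 = 0.83701 atm.

P ≈ 0.837 atm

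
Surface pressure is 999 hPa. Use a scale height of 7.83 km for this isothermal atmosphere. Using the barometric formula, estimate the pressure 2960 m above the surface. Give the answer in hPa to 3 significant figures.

P ≈ 685 hPa

Barometric formula: P = P₀ exp(−z/H).
z/H = 2960.0/7830.0 = 0.37803; exp(−0.37803) = 0.68521.
P = 999 × 0.68521 = 684.52 hPa.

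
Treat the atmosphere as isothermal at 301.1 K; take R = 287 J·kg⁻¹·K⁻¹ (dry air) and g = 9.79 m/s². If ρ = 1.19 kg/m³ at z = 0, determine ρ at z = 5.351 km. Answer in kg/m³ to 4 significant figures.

ρ ≈ 0.6490 kg/m³

Scale height: H = RT/g = 287 × 301.1 / 9.79 = 8826.9 m.
In an isothermal atmosphere, density decays like pressure: ρ = ρ₀ exp(−z/H).
z/H = 5351.0/8826.9 = 0.60622; exp(−0.60622) = 0.54541.
ρ = 1.19 × 0.54541 = 0.64904 kg/m³.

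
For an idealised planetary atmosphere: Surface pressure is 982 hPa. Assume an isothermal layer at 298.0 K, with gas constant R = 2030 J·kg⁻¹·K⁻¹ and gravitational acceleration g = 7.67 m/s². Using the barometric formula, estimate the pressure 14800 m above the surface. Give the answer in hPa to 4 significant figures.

Scale height: H = RT/g = 2030 × 298.0 / 7.67 = 78871 m.
Barometric formula: P = P₀ exp(−z/H).
z/H = 14800/78871 = 0.18765; exp(−0.18765) = 0.82890.
P = 982 × 0.82890 = 813.98 hPa.

P ≈ 814.0 hPa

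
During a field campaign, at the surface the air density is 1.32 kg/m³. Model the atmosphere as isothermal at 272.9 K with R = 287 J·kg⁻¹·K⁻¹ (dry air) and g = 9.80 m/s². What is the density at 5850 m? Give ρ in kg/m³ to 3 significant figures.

ρ ≈ 0.635 kg/m³

Scale height: H = RT/g = 287 × 272.9 / 9.80 = 7992.1 m.
In an isothermal atmosphere, density decays like pressure: ρ = ρ₀ exp(−z/H).
z/H = 5850.0/7992.1 = 0.73197; exp(−0.73197) = 0.48096.
ρ = 1.32 × 0.48096 = 0.63487 kg/m³.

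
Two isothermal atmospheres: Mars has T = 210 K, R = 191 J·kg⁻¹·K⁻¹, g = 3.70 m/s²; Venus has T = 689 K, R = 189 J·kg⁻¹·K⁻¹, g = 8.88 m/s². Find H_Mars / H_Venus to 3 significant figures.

H = RT/g for each body.
H_Mars = 191 × 210 / 3.70 = 10841 m.
H_Venus = 189 × 689 / 8.88 = 14665 m.
H_Mars/H_Venus = 10841/14665 = 0.73924.

H_Mars/H_Venus ≈ 0.739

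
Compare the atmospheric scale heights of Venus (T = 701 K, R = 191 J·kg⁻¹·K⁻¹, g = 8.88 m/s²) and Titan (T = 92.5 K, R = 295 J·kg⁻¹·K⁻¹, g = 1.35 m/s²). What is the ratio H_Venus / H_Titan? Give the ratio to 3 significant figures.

H_Venus/H_Titan ≈ 0.746

H = RT/g for each body.
H_Venus = 191 × 701 / 8.88 = 15078 m.
H_Titan = 295 × 92.5 / 1.35 = 20213 m.
H_Venus/H_Titan = 15078/20213 = 0.74596.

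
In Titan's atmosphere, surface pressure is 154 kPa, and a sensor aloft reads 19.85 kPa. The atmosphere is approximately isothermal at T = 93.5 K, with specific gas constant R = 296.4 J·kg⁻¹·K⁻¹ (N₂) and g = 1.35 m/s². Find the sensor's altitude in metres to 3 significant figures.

z ≈ 42100 m

Scale height: H = RT/g = 296.4 × 93.5 / 1.35 = 20528 m.
Invert the barometric formula: z = H ln(P₀/P).
P₀/P = 154/19.85 = 7.7582; ln(7.7582) = 2.0488.
z = 20528 × 2.0488 = 42058 m.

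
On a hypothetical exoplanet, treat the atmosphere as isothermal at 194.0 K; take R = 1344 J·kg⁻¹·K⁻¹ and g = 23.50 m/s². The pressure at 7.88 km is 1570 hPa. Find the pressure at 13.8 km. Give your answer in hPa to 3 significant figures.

P ≈ 921 hPa

Scale height: H = RT/g = 1344 × 194.0 / 23.50 = 11095 m.
Between two levels, P₂ = P₁ exp(−Δz/H) with Δz = z₂ − z₁.
Δz = 13800 − 7880.0 = 5920.0 m; Δz/H = 5920.0/11095 = 0.53357.
P₂ = 1570 × exp(−0.53357) = 1570 × 0.58651 = 920.82 hPa.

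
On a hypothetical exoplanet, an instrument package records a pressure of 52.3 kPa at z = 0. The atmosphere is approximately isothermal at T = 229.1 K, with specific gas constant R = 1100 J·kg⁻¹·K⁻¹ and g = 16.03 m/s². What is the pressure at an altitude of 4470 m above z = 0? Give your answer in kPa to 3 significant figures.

P ≈ 39.4 kPa

Scale height: H = RT/g = 1100 × 229.1 / 16.03 = 15721 m.
Barometric formula: P = P₀ exp(−z/H).
z/H = 4470.0/15721 = 0.28433; exp(−0.28433) = 0.75252.
P = 52.3 × 0.75252 = 39.357 kPa.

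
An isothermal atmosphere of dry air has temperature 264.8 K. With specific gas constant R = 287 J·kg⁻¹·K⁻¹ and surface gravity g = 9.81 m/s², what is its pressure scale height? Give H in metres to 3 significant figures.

H ≈ 7750 m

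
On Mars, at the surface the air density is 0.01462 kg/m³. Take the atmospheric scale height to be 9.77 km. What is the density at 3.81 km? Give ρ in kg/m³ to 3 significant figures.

In an isothermal atmosphere, density decays like pressure: ρ = ρ₀ exp(−z/H).
z/H = 3810.0/9770.0 = 0.38997; exp(−0.38997) = 0.67708.
ρ = 0.01462 × 0.67708 = 0.0098989 kg/m³.

ρ ≈ 0.00990 kg/m³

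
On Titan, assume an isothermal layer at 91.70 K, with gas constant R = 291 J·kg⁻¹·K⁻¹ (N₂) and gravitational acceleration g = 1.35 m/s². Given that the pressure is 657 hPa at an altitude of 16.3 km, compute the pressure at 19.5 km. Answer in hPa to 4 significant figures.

P ≈ 558.8 hPa

Scale height: H = RT/g = 291 × 91.70 / 1.35 = 19766 m.
Between two levels, P₂ = P₁ exp(−Δz/H) with Δz = z₂ − z₁.
Δz = 19500 − 16300 = 3200.0 m; Δz/H = 3200.0/19766 = 0.16189.
P₂ = 657 × exp(−0.16189) = 657 × 0.85053 = 558.80 hPa.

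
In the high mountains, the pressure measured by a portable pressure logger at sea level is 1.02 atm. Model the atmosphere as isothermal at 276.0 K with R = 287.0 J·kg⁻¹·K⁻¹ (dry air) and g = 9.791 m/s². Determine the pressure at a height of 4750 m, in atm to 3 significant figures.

P ≈ 0.567 atm

Scale height: H = RT/g = 287.0 × 276.0 / 9.791 = 8090.3 m.
Barometric formula: P = P₀ exp(−z/H).
z/H = 4750.0/8090.3 = 0.58712; exp(−0.58712) = 0.55593.
P = 1.02 × 0.55593 = 0.56705 atm.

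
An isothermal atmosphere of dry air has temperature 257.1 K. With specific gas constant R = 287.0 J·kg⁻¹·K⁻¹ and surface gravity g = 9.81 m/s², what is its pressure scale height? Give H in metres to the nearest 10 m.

H ≈ 7520 m

The scale height of an isothermal atmosphere is H = RT/g.
H = 287.0 × 257.1 / 9.81 = 73788/9.81 = 7521.7 m.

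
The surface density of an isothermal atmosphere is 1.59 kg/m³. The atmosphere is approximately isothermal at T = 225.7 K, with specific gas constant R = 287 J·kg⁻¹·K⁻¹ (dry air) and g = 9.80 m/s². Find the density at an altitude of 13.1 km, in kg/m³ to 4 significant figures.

ρ ≈ 0.2191 kg/m³

Scale height: H = RT/g = 287 × 225.7 / 9.80 = 6609.8 m.
In an isothermal atmosphere, density decays like pressure: ρ = ρ₀ exp(−z/H).
z/H = 13100/6609.8 = 1.9819; exp(−1.9819) = 0.13781.
ρ = 1.59 × 0.13781 = 0.21912 kg/m³.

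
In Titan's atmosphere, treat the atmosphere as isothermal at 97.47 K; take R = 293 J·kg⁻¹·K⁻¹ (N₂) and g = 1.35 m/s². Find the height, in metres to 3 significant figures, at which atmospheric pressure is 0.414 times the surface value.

z ≈ 18700 m

Scale height: H = RT/g = 293 × 97.47 / 1.35 = 21155 m.
Set P/P₀ = exp(−z/H) = 0.414, so z = −H ln(0.414).
−ln(0.414) = 0.88189; z = 21155 × 0.88189 = 18656 m.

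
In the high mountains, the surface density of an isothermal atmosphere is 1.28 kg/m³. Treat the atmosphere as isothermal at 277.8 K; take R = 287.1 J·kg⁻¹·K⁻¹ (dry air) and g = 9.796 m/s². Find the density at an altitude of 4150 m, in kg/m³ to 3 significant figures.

ρ ≈ 0.769 kg/m³

Scale height: H = RT/g = 287.1 × 277.8 / 9.796 = 8141.7 m.
In an isothermal atmosphere, density decays like pressure: ρ = ρ₀ exp(−z/H).
z/H = 4150.0/8141.7 = 0.50972; exp(−0.50972) = 0.60066.
ρ = 1.28 × 0.60066 = 0.76884 kg/m³.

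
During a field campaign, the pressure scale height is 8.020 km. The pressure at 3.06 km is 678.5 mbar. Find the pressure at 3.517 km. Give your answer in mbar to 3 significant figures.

P ≈ 641 mbar

Between two levels, P₂ = P₁ exp(−Δz/H) with Δz = z₂ − z₁.
Δz = 3517.0 − 3060.0 = 457.00 m; Δz/H = 457.00/8020.0 = 0.056983.
P₂ = 678.5 × exp(−0.056983) = 678.5 × 0.94461 = 640.92 mbar.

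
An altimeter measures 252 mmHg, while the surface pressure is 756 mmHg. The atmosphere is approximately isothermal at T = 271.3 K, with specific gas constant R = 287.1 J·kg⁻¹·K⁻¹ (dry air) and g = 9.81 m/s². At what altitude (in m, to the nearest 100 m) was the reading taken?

Scale height: H = RT/g = 287.1 × 271.3 / 9.81 = 7939.9 m.
Invert the barometric formula: z = H ln(P₀/P).
P₀/P = 756/252 = 3.0000; ln(3.0000) = 1.0986.
z = 7939.9 × 1.0986 = 8722.8 m.

z ≈ 8700 m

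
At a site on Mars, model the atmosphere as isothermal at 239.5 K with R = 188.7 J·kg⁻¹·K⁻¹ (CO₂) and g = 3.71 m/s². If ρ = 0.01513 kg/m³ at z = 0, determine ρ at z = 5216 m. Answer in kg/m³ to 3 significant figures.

ρ ≈ 0.00986 kg/m³

Scale height: H = RT/g = 188.7 × 239.5 / 3.71 = 12182 m.
In an isothermal atmosphere, density decays like pressure: ρ = ρ₀ exp(−z/H).
z/H = 5216.0/12182 = 0.42817; exp(−0.42817) = 0.65170.
ρ = 0.01513 × 0.65170 = 0.0098602 kg/m³.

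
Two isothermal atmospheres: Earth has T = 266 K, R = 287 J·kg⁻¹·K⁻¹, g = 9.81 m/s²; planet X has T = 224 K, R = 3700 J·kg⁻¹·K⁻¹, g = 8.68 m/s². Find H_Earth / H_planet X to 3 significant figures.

H_Earth/H_planet X ≈ 0.0815

H = RT/g for each body.
H_Earth = 287 × 266 / 9.81 = 7782.1 m.
H_planet X = 3700 × 224 / 8.68 = 95484 m.
H_Earth/H_planet X = 7782.1/95484 = 0.081502.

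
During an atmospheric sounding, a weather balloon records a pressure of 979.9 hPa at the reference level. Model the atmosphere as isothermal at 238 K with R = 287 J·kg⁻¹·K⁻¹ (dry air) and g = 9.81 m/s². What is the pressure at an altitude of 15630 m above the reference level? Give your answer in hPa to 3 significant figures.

P ≈ 104 hPa

Scale height: H = RT/g = 287 × 238 / 9.81 = 6962.9 m.
Barometric formula: P = P₀ exp(−z/H).
z/H = 15630/6962.9 = 2.2448; exp(−2.2448) = 0.10595.
P = 979.9 × 0.10595 = 103.82 hPa.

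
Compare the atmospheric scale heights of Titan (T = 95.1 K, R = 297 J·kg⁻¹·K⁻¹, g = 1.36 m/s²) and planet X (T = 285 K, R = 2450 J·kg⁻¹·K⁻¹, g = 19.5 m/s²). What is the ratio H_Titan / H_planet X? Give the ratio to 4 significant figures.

H_Titan/H_planet X ≈ 0.5800

H = RT/g for each body.
H_Titan = 297 × 95.1 / 1.36 = 20768 m.
H_planet X = 2450 × 285 / 19.5 = 35808 m.
H_Titan/H_planet X = 20768/35808 = 0.57998.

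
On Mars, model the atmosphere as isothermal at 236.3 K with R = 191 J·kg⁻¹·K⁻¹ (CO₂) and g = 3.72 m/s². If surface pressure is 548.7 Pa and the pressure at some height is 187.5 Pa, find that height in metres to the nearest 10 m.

z ≈ 13030 m

Scale height: H = RT/g = 191 × 236.3 / 3.72 = 12133 m.
Invert the barometric formula: z = H ln(P₀/P).
P₀/P = 548.7/187.5 = 2.9264; ln(2.9264) = 1.0738.
z = 12133 × 1.0738 = 13028 m.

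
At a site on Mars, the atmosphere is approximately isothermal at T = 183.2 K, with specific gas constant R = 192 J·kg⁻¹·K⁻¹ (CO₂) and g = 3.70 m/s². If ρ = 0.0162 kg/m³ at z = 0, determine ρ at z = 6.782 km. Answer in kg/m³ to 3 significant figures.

ρ ≈ 0.00794 kg/m³

Scale height: H = RT/g = 192 × 183.2 / 3.70 = 9506.6 m.
In an isothermal atmosphere, density decays like pressure: ρ = ρ₀ exp(−z/H).
z/H = 6782.0/9506.6 = 0.71340; exp(−0.71340) = 0.48998.
ρ = 0.0162 × 0.48998 = 0.0079377 kg/m³.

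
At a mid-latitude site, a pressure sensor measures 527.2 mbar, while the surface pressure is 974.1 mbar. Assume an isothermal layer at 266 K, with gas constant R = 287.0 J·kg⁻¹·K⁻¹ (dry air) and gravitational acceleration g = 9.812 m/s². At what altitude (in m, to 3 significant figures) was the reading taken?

Scale height: H = RT/g = 287.0 × 266 / 9.812 = 7780.5 m.
Invert the barometric formula: z = H ln(P₀/P).
P₀/P = 974.1/527.2 = 1.8477; ln(1.8477) = 0.61394.
z = 7780.5 × 0.61394 = 4776.8 m.

z ≈ 4780 m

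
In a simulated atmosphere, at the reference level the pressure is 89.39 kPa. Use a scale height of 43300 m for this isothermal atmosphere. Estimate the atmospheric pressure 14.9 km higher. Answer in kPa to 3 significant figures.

Barometric formula: P = P₀ exp(−z/H).
z/H = 14900/43300 = 0.34411; exp(−0.34411) = 0.70885.
P = 89.39 × 0.70885 = 63.364 kPa.

P ≈ 63.4 kPa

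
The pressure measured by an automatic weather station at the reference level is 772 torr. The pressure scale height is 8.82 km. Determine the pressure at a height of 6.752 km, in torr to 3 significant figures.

P ≈ 359 torr

Barometric formula: P = P₀ exp(−z/H).
z/H = 6752.0/8820.0 = 0.76553; exp(−0.76553) = 0.46509.
P = 772 × 0.46509 = 359.05 torr.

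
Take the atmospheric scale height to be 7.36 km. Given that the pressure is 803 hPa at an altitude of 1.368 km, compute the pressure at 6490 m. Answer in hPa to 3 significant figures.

P ≈ 400 hPa

Between two levels, P₂ = P₁ exp(−Δz/H) with Δz = z₂ − z₁.
Δz = 6490.0 − 1368.0 = 5122.0 m; Δz/H = 5122.0/7360.0 = 0.69592.
P₂ = 803 × exp(−0.69592) = 803 × 0.49862 = 400.39 hPa.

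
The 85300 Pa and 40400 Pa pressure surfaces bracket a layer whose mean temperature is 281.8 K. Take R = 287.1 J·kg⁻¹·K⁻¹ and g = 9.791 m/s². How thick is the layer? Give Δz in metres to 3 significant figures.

Hypsometric equation: Δz = (R T̄/g) ln(P₁/P₂).
R T̄/g = 287.1 × 281.8 / 9.791 = 8263.2 m.
ln(85300/40400) = ln(2.1114) = 0.74735.
Δz = 8263.2 × 0.74735 = 6175.5 m.

Δz ≈ 6180 m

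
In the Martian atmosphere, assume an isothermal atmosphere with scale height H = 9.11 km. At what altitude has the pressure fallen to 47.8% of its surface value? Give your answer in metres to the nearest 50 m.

z ≈ 6700 m

Set P/P₀ = exp(−z/H) = 0.478, so z = −H ln(0.478).
−ln(0.478) = 0.73814; z = 9110.0 × 0.73814 = 6724.5 m.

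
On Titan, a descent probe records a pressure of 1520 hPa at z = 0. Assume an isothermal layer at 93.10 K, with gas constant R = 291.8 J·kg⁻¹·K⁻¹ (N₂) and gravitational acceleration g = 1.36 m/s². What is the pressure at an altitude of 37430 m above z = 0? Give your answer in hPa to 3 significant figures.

Scale height: H = RT/g = 291.8 × 93.10 / 1.36 = 19975 m.
Barometric formula: P = P₀ exp(−z/H).
z/H = 37430/19975 = 1.8738; exp(−1.8738) = 0.15354.
P = 1520 × 0.15354 = 233.38 hPa.

P ≈ 233 hPa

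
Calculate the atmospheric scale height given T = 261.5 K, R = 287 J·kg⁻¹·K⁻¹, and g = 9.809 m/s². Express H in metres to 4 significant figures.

H ≈ 7651 m

The scale height of an isothermal atmosphere is H = RT/g.
H = 287 × 261.5 / 9.809 = 75050/9.809 = 7651.1 m.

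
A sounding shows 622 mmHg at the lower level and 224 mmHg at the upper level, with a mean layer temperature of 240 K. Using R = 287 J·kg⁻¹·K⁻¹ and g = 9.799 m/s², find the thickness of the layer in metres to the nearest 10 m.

Δz ≈ 7180 m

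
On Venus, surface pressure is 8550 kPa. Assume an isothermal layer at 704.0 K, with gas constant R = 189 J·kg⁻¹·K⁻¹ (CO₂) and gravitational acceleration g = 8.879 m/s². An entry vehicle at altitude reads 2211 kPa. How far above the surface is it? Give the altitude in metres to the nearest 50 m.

z ≈ 20250 m

Scale height: H = RT/g = 189 × 704.0 / 8.879 = 14985 m.
Invert the barometric formula: z = H ln(P₀/P).
P₀/P = 8550/2211 = 3.8670; ln(3.8670) = 1.3525.
z = 14985 × 1.3525 = 20267 m.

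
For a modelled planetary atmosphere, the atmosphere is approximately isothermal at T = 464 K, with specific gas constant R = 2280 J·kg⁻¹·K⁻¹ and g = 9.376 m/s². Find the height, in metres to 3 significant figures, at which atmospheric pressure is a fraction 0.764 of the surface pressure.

Scale height: H = RT/g = 2280 × 464 / 9.376 = 112830 m.
Set P/P₀ = exp(−z/H) = 0.764, so z = −H ln(0.764).
−ln(0.764) = 0.26919; z = 112830 × 0.26919 = 30373 m.

z ≈ 30400 m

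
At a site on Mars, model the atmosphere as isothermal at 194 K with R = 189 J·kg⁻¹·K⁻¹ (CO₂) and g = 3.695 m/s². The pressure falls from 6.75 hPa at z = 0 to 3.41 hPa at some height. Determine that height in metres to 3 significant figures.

Scale height: H = RT/g = 189 × 194 / 3.695 = 9923.1 m.
Invert the barometric formula: z = H ln(P₀/P).
P₀/P = 6.75/3.41 = 1.9795; ln(1.9795) = 0.68284.
z = 9923.1 × 0.68284 = 6775.9 m.

z ≈ 6780 m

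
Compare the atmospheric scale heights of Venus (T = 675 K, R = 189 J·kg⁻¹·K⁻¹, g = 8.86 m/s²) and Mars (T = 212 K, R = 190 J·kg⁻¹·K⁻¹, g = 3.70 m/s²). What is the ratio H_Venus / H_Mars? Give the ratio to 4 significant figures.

H = RT/g for each body.
H_Venus = 189 × 675 / 8.86 = 14399 m.
H_Mars = 190 × 212 / 3.70 = 10886 m.
H_Venus/H_Mars = 14399/10886 = 1.3227.

H_Venus/H_Mars ≈ 1.323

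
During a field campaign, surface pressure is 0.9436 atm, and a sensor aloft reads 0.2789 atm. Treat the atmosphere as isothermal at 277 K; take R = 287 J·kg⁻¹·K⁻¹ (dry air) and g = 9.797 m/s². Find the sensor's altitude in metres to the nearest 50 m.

Scale height: H = RT/g = 287 × 277 / 9.797 = 8114.6 m.
Invert the barometric formula: z = H ln(P₀/P).
P₀/P = 0.9436/0.2789 = 3.3833; ln(3.3833) = 1.2189.
z = 8114.6 × 1.2189 = 9890.9 m.

z ≈ 9900 m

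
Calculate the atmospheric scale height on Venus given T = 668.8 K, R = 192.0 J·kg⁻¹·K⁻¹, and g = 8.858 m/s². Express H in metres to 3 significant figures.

H ≈ 14500 m

The scale height of an isothermal atmosphere is H = RT/g.
H = 192.0 × 668.8 / 8.858 = 128410/8.858 = 14497 m.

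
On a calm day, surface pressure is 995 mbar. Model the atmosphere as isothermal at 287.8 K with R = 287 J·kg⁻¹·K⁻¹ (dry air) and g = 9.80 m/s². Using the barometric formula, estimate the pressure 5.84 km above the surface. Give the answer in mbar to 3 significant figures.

Scale height: H = RT/g = 287 × 287.8 / 9.80 = 8428.4 m.
Barometric formula: P = P₀ exp(−z/H).
z/H = 5840.0/8428.4 = 0.69290; exp(−0.69290) = 0.50012.
P = 995 × 0.50012 = 497.62 mbar.

P ≈ 498 mbar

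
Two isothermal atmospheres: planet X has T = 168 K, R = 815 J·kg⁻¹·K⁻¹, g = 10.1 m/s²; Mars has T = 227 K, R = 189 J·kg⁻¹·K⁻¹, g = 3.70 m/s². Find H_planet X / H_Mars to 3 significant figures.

H_planet X/H_Mars ≈ 1.17

H = RT/g for each body.
H_planet X = 815 × 168 / 10.1 = 13556 m.
H_Mars = 189 × 227 / 3.70 = 11595 m.
H_planet X/H_Mars = 13556/11595 = 1.1691.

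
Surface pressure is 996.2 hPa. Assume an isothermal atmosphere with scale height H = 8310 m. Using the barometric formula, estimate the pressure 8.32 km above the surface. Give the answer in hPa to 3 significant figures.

P ≈ 366 hPa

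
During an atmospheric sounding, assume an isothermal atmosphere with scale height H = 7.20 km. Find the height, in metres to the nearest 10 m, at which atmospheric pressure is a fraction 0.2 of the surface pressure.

Set P/P₀ = exp(−z/H) = 0.2, so z = −H ln(0.2).
−ln(0.2) = 1.6094; z = 7200.0 × 1.6094 = 11588 m.

z ≈ 11590 m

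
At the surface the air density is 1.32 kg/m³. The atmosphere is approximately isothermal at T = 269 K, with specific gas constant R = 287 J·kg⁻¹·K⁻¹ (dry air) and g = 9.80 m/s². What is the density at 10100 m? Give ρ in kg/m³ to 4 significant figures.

ρ ≈ 0.3662 kg/m³

Scale height: H = RT/g = 287 × 269 / 9.80 = 7877.9 m.
In an isothermal atmosphere, density decays like pressure: ρ = ρ₀ exp(−z/H).
z/H = 10100/7877.9 = 1.2821; exp(−1.2821) = 0.27745.
ρ = 1.32 × 0.27745 = 0.36623 kg/m³.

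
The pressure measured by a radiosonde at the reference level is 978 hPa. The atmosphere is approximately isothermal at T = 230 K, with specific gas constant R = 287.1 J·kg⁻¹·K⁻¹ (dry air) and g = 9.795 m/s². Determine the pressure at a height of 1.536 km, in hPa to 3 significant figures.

P ≈ 779 hPa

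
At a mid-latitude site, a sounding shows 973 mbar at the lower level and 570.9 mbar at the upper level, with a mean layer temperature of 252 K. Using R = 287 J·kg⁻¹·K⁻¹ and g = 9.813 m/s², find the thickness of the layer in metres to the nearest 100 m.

Δz ≈ 3900 m

Hypsometric equation: Δz = (R T̄/g) ln(P₁/P₂).
R T̄/g = 287 × 252 / 9.813 = 7370.2 m.
ln(973/570.9) = ln(1.7043) = 0.53315.
Δz = 7370.2 × 0.53315 = 3929.4 m.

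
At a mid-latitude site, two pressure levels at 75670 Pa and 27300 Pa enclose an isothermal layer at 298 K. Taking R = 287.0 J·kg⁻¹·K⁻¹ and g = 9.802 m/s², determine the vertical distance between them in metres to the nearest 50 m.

Hypsometric equation: Δz = (R T̄/g) ln(P₁/P₂).
R T̄/g = 287.0 × 298 / 9.802 = 8725.4 m.
ln(75670/27300) = ln(2.7718) = 1.0195.
Δz = 8725.4 × 1.0195 = 8895.5 m.

Δz ≈ 8900 m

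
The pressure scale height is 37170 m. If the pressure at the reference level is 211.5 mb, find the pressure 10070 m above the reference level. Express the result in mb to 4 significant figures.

P ≈ 161.3 mb

Barometric formula: P = P₀ exp(−z/H).
z/H = 10070/37170 = 0.27092; exp(−0.27092) = 0.76268.
P = 211.5 × 0.76268 = 161.31 mb.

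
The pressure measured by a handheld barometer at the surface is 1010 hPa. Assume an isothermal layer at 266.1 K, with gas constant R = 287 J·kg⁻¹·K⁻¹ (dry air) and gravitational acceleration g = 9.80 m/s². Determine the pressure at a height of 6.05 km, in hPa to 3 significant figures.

Scale height: H = RT/g = 287 × 266.1 / 9.80 = 7792.9 m.
Barometric formula: P = P₀ exp(−z/H).
z/H = 6050.0/7792.9 = 0.77635; exp(−0.77635) = 0.46008.
P = 1010 × 0.46008 = 464.68 hPa.

P ≈ 465 hPa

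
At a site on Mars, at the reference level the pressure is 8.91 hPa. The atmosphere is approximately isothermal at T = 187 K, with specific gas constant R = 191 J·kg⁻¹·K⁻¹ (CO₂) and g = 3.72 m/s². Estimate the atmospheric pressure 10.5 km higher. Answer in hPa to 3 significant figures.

Scale height: H = RT/g = 191 × 187 / 3.72 = 9601.3 m.
Barometric formula: P = P₀ exp(−z/H).
z/H = 10500/9601.3 = 1.0936; exp(−1.0936) = 0.33501.
P = 8.91 × 0.33501 = 2.9849 hPa.

P ≈ 2.98 hPa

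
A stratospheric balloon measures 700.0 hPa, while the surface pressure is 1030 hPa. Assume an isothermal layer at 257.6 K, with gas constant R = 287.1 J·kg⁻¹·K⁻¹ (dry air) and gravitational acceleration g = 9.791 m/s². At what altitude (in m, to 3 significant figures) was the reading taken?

Scale height: H = RT/g = 287.1 × 257.6 / 9.791 = 7553.6 m.
Invert the barometric formula: z = H ln(P₀/P).
P₀/P = 1030/700.0 = 1.4714; ln(1.4714) = 0.38621.
z = 7553.6 × 0.38621 = 2917.3 m.

z ≈ 2920 m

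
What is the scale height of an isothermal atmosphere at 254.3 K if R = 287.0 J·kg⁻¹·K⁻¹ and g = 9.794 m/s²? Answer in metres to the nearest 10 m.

H ≈ 7450 m

The scale height of an isothermal atmosphere is H = RT/g.
H = 287.0 × 254.3 / 9.794 = 72984/9.794 = 7451.9 m.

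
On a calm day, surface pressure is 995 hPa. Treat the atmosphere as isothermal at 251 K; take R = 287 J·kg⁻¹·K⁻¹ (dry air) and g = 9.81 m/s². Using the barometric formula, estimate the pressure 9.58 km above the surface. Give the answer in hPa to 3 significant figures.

P ≈ 270 hPa

Scale height: H = RT/g = 287 × 251 / 9.81 = 7343.2 m.
Barometric formula: P = P₀ exp(−z/H).
z/H = 9580.0/7343.2 = 1.3046; exp(−1.3046) = 0.27128.
P = 995 × 0.27128 = 269.92 hPa.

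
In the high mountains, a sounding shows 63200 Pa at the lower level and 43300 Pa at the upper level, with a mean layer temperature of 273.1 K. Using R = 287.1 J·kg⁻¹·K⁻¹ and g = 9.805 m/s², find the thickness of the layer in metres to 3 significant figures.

Δz ≈ 3020 m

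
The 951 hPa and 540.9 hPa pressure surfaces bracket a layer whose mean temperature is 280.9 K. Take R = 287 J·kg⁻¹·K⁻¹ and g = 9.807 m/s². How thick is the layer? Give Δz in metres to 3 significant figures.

Hypsometric equation: Δz = (R T̄/g) ln(P₁/P₂).
R T̄/g = 287 × 280.9 / 9.807 = 8220.5 m.
ln(951/540.9) = ln(1.7582) = 0.56429.
Δz = 8220.5 × 0.56429 = 4638.7 m.

Δz ≈ 4640 m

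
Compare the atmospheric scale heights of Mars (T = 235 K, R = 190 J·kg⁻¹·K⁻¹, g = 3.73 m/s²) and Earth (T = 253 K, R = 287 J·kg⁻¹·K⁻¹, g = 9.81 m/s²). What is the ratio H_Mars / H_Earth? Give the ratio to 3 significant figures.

H = RT/g for each body.
H_Mars = 190 × 235 / 3.73 = 11971 m.
H_Earth = 287 × 253 / 9.81 = 7401.7 m.
H_Mars/H_Earth = 11971/7401.7 = 1.6173.

H_Mars/H_Earth ≈ 1.62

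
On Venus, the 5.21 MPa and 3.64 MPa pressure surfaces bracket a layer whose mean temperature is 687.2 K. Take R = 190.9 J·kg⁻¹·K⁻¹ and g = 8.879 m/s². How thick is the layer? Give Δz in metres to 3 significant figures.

Δz ≈ 5300 m

Hypsometric equation: Δz = (R T̄/g) ln(P₁/P₂).
R T̄/g = 190.9 × 687.2 / 8.879 = 14775 m.
ln(5.21/3.64) = ln(1.4313) = 0.35858.
Δz = 14775 × 0.35858 = 5298.0 m.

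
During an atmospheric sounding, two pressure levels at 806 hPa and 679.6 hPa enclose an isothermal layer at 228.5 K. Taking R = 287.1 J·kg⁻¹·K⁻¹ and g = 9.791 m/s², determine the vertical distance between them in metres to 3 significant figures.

Δz ≈ 1140 m

Hypsometric equation: Δz = (R T̄/g) ln(P₁/P₂).
R T̄/g = 287.1 × 228.5 / 9.791 = 6700.3 m.
ln(806/679.6) = ln(1.1860) = 0.17059.
Δz = 6700.3 × 0.17059 = 1143.0 m.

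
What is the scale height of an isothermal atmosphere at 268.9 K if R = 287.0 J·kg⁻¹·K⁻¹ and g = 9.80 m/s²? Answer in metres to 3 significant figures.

H ≈ 7870 m

The scale height of an isothermal atmosphere is H = RT/g.
H = 287.0 × 268.9 / 9.80 = 77174/9.80 = 7874.9 m.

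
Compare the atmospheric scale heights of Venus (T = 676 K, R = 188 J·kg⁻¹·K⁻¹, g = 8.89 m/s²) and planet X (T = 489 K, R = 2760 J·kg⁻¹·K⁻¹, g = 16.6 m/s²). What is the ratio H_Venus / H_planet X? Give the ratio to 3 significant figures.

H_Venus/H_planet X ≈ 0.176

H = RT/g for each body.
H_Venus = 188 × 676 / 8.89 = 14296 m.
H_planet X = 2760 × 489 / 16.6 = 81304 m.
H_Venus/H_planet X = 14296/81304 = 0.17583.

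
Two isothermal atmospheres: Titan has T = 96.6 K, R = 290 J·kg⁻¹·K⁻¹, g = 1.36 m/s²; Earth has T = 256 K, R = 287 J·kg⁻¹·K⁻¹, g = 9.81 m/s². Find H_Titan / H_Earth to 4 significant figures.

H_Titan/H_Earth ≈ 2.750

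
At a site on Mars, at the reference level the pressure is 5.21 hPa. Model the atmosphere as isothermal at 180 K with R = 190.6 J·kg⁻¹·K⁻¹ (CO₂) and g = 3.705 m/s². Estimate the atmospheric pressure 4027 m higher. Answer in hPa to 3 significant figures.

P ≈ 3.37 hPa

Scale height: H = RT/g = 190.6 × 180 / 3.705 = 9259.9 m.
Barometric formula: P = P₀ exp(−z/H).
z/H = 4027.0/9259.9 = 0.43489; exp(−0.43489) = 0.64734.
P = 5.21 × 0.64734 = 3.3726 hPa.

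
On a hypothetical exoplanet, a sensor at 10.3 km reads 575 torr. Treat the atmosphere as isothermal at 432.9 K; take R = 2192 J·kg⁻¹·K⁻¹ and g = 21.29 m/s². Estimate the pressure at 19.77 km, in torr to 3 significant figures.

P ≈ 465 torr

Scale height: H = RT/g = 2192 × 432.9 / 21.29 = 44571 m.
Between two levels, P₂ = P₁ exp(−Δz/H) with Δz = z₂ − z₁.
Δz = 19770 − 10300 = 9470.0 m; Δz/H = 9470.0/44571 = 0.21247.
P₂ = 575 × exp(−0.21247) = 575 × 0.80858 = 464.93 torr.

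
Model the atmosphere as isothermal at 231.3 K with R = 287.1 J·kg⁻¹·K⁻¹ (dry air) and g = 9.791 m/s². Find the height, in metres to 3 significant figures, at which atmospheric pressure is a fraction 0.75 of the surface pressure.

z ≈ 1950 m

Scale height: H = RT/g = 287.1 × 231.3 / 9.791 = 6782.4 m.
Set P/P₀ = exp(−z/H) = 0.75, so z = −H ln(0.75).
−ln(0.75) = 0.28768; z = 6782.4 × 0.28768 = 1951.2 m.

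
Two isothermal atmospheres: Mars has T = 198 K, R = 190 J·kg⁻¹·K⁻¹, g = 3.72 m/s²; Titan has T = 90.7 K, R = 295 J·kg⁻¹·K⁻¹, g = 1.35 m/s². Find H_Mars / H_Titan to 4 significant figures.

H = RT/g for each body.
H_Mars = 190 × 198 / 3.72 = 10113 m.
H_Titan = 295 × 90.7 / 1.35 = 19820 m.
H_Mars/H_Titan = 10113/19820 = 0.51024.

H_Mars/H_Titan ≈ 0.5102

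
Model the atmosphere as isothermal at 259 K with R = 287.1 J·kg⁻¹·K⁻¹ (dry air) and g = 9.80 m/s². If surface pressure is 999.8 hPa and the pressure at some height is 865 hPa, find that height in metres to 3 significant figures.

z ≈ 1100 m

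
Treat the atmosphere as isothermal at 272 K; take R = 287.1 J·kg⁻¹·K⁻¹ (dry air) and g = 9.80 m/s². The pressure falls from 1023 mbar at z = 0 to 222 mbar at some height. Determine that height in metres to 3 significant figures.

Scale height: H = RT/g = 287.1 × 272 / 9.80 = 7968.5 m.
Invert the barometric formula: z = H ln(P₀/P).
P₀/P = 1023/222 = 4.6081; ln(4.6081) = 1.5278.
z = 7968.5 × 1.5278 = 12174 m.

z ≈ 12200 m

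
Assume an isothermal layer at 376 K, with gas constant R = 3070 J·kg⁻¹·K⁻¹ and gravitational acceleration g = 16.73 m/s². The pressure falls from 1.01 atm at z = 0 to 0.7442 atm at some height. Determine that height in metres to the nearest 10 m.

Scale height: H = RT/g = 3070 × 376 / 16.73 = 68997 m.
Invert the barometric formula: z = H ln(P₀/P).
P₀/P = 1.01/0.7442 = 1.3572; ln(1.3572) = 0.30542.
z = 68997 × 0.30542 = 21073 m.

z ≈ 21070 m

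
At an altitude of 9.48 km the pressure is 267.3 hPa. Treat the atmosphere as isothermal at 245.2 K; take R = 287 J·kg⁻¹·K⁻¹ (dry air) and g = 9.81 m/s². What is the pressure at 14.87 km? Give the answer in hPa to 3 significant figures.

P ≈ 126 hPa

Scale height: H = RT/g = 287 × 245.2 / 9.81 = 7173.5 m.
Between two levels, P₂ = P₁ exp(−Δz/H) with Δz = z₂ − z₁.
Δz = 14870 − 9480.0 = 5390.0 m; Δz/H = 5390.0/7173.5 = 0.75138.
P₂ = 267.3 × exp(−0.75138) = 267.3 × 0.47172 = 126.09 hPa.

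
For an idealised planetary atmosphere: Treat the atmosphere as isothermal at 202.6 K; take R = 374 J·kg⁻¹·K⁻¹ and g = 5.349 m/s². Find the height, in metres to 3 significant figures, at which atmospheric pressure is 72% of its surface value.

z ≈ 4650 m

Scale height: H = RT/g = 374 × 202.6 / 5.349 = 14166 m.
Set P/P₀ = exp(−z/H) = 0.72, so z = −H ln(0.72).
−ln(0.72) = 0.32850; z = 14166 × 0.32850 = 4653.5 m.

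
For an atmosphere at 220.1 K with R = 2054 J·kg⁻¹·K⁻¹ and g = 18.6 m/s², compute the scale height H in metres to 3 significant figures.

H ≈ 24300 m

The scale height of an isothermal atmosphere is H = RT/g.
H = 2054 × 220.1 / 18.6 = 452090/18.6 = 24306 m.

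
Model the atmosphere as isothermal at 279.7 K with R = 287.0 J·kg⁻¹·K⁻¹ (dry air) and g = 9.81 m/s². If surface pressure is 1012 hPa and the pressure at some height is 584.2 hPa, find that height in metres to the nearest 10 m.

Scale height: H = RT/g = 287.0 × 279.7 / 9.81 = 8182.9 m.
Invert the barometric formula: z = H ln(P₀/P).
P₀/P = 1012/584.2 = 1.7323; ln(1.7323) = 0.54945.
z = 8182.9 × 0.54945 = 4496.1 m.

z ≈ 4500 m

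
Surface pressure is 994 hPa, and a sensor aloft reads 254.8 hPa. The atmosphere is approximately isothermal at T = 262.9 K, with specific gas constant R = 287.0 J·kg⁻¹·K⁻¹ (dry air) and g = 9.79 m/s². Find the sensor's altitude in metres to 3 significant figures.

Scale height: H = RT/g = 287.0 × 262.9 / 9.79 = 7707.1 m.
Invert the barometric formula: z = H ln(P₀/P).
P₀/P = 994/254.8 = 3.9011; ln(3.9011) = 1.3613.
z = 7707.1 × 1.3613 = 10492 m.

z ≈ 10500 m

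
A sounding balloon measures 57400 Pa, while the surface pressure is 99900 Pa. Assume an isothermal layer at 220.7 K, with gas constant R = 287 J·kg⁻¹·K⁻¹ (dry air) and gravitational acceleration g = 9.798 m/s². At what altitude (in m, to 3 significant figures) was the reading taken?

z ≈ 3580 m

Scale height: H = RT/g = 287 × 220.7 / 9.798 = 6464.7 m.
Invert the barometric formula: z = H ln(P₀/P).
P₀/P = 99900/57400 = 1.7404; ln(1.7404) = 0.55411.
z = 6464.7 × 0.55411 = 3582.2 m.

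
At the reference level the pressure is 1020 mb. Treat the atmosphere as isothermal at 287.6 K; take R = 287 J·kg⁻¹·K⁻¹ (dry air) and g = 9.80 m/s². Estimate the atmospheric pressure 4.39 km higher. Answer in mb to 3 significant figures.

P ≈ 606 mb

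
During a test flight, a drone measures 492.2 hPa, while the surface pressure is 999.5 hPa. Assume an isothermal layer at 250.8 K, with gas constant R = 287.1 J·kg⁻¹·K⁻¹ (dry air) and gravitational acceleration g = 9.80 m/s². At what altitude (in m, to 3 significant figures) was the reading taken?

z ≈ 5200 m

Scale height: H = RT/g = 287.1 × 250.8 / 9.80 = 7347.4 m.
Invert the barometric formula: z = H ln(P₀/P).
P₀/P = 999.5/492.2 = 2.0307; ln(2.0307) = 0.70838.
z = 7347.4 × 0.70838 = 5204.8 m.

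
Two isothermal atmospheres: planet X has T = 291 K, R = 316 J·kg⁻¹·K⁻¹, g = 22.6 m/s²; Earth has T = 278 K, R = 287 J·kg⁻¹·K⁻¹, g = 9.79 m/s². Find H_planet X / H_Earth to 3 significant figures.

H_planet X/H_Earth ≈ 0.499

H = RT/g for each body.
H_planet X = 316 × 291 / 22.6 = 4068.8 m.
H_Earth = 287 × 278 / 9.79 = 8149.7 m.
H_planet X/H_Earth = 4068.8/8149.7 = 0.49926.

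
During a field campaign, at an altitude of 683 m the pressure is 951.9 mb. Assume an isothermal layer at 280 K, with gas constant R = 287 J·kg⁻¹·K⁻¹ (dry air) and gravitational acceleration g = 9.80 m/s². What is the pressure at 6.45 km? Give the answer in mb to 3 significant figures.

P ≈ 471 mb

Scale height: H = RT/g = 287 × 280 / 9.80 = 8200.0 m.
Between two levels, P₂ = P₁ exp(−Δz/H) with Δz = z₂ − z₁.
Δz = 6450.0 − 683.00 = 5767.0 m; Δz/H = 5767.0/8200.0 = 0.70329.
P₂ = 951.9 × exp(−0.70329) = 951.9 × 0.49495 = 471.14 mb.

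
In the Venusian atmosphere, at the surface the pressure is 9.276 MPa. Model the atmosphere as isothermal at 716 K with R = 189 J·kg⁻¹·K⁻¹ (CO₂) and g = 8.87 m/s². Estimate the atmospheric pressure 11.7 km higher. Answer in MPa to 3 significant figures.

Scale height: H = RT/g = 189 × 716 / 8.87 = 15256 m.
Barometric formula: P = P₀ exp(−z/H).
z/H = 11700/15256 = 0.76691; exp(−0.76691) = 0.46445.
P = 9.276 × 0.46445 = 4.3082 MPa.

P ≈ 4.31 MPa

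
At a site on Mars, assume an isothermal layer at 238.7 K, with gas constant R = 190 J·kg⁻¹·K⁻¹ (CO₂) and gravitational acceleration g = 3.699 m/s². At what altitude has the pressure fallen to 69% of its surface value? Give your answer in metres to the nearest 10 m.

z ≈ 4550 m

Scale height: H = RT/g = 190 × 238.7 / 3.699 = 12261 m.
Set P/P₀ = exp(−z/H) = 0.69, so z = −H ln(0.69).
−ln(0.69) = 0.37106; z = 12261 × 0.37106 = 4549.6 m.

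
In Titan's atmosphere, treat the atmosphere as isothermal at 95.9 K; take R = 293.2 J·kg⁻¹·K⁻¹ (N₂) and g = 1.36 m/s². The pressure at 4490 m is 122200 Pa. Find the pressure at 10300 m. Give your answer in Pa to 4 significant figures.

Scale height: H = RT/g = 293.2 × 95.9 / 1.36 = 20675 m.
Between two levels, P₂ = P₁ exp(−Δz/H) with Δz = z₂ − z₁.
Δz = 10300 − 4490.0 = 5810.0 m; Δz/H = 5810.0/20675 = 0.28102.
P₂ = 122200 × exp(−0.28102) = 122200 × 0.75501 = 92262 Pa.

P ≈ 92260 Pa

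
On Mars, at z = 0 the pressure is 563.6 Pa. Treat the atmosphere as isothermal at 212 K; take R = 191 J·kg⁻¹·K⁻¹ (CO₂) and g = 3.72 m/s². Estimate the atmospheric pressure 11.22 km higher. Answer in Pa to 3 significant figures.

Scale height: H = RT/g = 191 × 212 / 3.72 = 10885 m.
Barometric formula: P = P₀ exp(−z/H).
z/H = 11220/10885 = 1.0308; exp(−1.0308) = 0.35672.
P = 563.6 × 0.35672 = 201.05 Pa.

P ≈ 201 Pa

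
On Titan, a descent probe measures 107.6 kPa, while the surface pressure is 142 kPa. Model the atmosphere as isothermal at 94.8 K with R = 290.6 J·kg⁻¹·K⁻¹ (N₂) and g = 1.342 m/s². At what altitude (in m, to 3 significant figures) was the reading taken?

z ≈ 5690 m

Scale height: H = RT/g = 290.6 × 94.8 / 1.342 = 20528 m.
Invert the barometric formula: z = H ln(P₀/P).
P₀/P = 142/107.6 = 1.3197; ln(1.3197) = 0.27740.
z = 20528 × 0.27740 = 5694.5 m.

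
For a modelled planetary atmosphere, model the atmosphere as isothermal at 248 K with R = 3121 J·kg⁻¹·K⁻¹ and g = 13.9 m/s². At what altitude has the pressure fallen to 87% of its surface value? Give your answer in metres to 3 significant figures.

Scale height: H = RT/g = 3121 × 248 / 13.9 = 55684 m.
Set P/P₀ = exp(−z/H) = 0.87, so z = −H ln(0.87).
−ln(0.87) = 0.13926; z = 55684 × 0.13926 = 7754.6 m.

z ≈ 7750 m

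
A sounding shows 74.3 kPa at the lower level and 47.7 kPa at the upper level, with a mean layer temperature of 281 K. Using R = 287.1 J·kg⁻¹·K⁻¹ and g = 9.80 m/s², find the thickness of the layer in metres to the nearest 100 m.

Δz ≈ 3600 m

Hypsometric equation: Δz = (R T̄/g) ln(P₁/P₂).
R T̄/g = 287.1 × 281 / 9.80 = 8232.2 m.
ln(74.3/47.7) = ln(1.5577) = 0.44321.
Δz = 8232.2 × 0.44321 = 3648.6 m.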